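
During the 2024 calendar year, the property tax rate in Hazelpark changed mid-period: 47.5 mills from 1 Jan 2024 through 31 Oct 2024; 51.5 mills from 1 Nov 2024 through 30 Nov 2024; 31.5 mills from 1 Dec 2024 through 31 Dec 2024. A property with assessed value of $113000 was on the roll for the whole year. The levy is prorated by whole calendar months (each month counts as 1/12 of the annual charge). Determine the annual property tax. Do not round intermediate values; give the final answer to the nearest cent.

1 Jan – 31 Oct 2024: 10 months at 47.5 mills → $113000 × 4.75% × 10/12 = $4472.9167
1 Nov – 30 Nov 2024: 1 month at 51.5 mills → $113000 × 5.15% × 1/12 = $484.9583
1 Dec – 31 Dec 2024: 1 month at 31.5 mills → $113000 × 3.15% × 1/12 = $296.6250
Total = $5254.5000

$5254.50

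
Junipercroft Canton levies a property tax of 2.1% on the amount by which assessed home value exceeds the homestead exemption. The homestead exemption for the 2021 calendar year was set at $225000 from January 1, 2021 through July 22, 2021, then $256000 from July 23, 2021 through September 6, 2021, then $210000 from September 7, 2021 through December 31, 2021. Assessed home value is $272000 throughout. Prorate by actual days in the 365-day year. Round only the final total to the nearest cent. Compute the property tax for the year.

January 1 – July 22, 2021: 203 days, exemption $225000 → ($272000 − $225000) × 2.1% × 203/365 = $548.9342
July 23 – September 6, 2021: 46 days, exemption $256000 → ($272000 − $256000) × 2.1% × 46/365 = $42.3452
September 7 – December 31, 2021: 116 days, exemption $210000 → ($272000 − $210000) × 2.1% × 116/365 = $413.7863
Total = $1005.0658

$1005.07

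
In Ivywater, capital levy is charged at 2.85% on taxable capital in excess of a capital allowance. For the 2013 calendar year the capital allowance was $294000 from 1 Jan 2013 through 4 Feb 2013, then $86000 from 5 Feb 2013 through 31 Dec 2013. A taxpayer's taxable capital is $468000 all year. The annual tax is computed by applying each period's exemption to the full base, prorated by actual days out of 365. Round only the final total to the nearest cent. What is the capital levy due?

$10318.56

1 Jan – 4 Feb 2013: 35 days, exemption $294000 → ($468000 − $294000) × 2.85% × 35/365 = $475.5205
5 Feb – 31 Dec 2013: 330 days, exemption $86000 → ($468000 − $86000) × 2.85% × 330/365 = $9843.0411
Total = $10318.5616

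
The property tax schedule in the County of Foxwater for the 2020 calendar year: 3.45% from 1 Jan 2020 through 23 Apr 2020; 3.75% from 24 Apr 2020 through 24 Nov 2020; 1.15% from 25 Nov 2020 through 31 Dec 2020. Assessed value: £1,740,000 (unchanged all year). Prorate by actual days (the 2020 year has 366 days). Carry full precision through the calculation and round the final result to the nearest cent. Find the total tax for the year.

1 Jan – 23 Apr 2020: 114 days at 3.45% → £1,740,000 × 3.45% × 114/366 = £18,697.8689
24 Apr – 24 Nov 2020: 215 days at 3.75% → £1,740,000 × 3.75% × 215/366 = £38,329.9180
25 Nov – 31 Dec 2020: 37 days at 1.15% → £1,740,000 × 1.15% × 37/366 = £2,022.8689
Total = £59,050.6557

£59,050.66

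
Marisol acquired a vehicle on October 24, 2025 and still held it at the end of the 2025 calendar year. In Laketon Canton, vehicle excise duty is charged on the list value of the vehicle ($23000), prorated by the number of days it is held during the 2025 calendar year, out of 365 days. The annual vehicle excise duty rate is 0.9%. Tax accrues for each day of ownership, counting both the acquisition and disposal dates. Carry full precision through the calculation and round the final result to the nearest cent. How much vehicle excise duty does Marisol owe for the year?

Days held (October 24 – December 31, 2025): 69 out of 365
Tax = $23000 × 0.9% × 69/365 = $39.1315

$39.13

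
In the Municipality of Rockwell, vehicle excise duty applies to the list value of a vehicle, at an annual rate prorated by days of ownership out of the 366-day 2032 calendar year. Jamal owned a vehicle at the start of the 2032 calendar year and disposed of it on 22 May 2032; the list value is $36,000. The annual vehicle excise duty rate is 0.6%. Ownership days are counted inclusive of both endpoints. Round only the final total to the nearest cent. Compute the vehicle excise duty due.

Days held (1 January – 22 May 2032): 143 out of 366
Tax = $36,000 × 0.6% × 143/366 = $84.3934

$84.39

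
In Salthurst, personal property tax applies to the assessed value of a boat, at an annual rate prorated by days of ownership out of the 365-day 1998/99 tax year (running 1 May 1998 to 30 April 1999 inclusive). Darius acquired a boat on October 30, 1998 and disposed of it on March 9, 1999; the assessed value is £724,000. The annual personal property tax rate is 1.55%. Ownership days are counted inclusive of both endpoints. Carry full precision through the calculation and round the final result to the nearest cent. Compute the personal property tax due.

£4,027.62

Days held (October 30, 1998 – March 9, 1999): 131 out of 365
Tax = £724,000 × 1.55% × 131/365 = £4,027.6219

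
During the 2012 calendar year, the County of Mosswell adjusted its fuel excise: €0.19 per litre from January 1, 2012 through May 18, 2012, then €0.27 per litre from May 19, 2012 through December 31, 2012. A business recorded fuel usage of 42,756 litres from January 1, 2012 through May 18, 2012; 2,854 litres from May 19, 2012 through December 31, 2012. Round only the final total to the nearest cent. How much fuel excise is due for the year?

January 1 – May 18, 2012: 42,756 litres at €0.19/litre → €8,123.64
May 19 – December 31, 2012: 2,854 litres at €0.27/litre → €770.58

€8,894.22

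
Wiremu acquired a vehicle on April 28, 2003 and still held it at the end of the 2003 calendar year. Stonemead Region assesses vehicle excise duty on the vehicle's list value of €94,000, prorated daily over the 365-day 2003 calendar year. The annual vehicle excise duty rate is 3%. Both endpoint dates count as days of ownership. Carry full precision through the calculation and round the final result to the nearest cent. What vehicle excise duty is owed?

€1,916.05

Days held (April 28 – December 31, 2003): 248 out of 365
Tax = €94,000 × 3% × 248/365 = €1,916.0548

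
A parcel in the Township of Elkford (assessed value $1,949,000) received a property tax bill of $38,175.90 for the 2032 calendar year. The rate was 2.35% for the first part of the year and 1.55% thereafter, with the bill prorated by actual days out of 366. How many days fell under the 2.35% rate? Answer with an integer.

187 days

Let d = days at the first rate; then 366 − d days at the second rate.
$1,949,000 × [2.35%·d + 1.55%·(366−d)] / 366 = $38,175.90
Solving gives d = 187, so the new rate took effect on July 6, 2032.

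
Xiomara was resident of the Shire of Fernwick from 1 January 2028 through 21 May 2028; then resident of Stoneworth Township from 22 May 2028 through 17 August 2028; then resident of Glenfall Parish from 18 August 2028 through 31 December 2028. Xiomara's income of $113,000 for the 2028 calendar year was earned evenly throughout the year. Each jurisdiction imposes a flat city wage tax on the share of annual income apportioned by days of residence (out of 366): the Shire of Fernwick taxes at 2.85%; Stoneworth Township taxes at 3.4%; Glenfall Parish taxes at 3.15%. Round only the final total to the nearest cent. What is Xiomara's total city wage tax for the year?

The Shire of Fernwick, 1 January – 21 May 2028: 142 days → $113,000 × 2.85% × 142/366 = $1,249.4836
Stoneworth Township, 22 May – 17 August 2028: 88 days → $113,000 × 3.4% × 88/366 = $923.7596
Glenfall Parish, 18 August – 31 December 2028: 136 days → $113,000 × 3.15% × 136/366 = $1,322.6557
Total = $3,495.8989

$3,495.90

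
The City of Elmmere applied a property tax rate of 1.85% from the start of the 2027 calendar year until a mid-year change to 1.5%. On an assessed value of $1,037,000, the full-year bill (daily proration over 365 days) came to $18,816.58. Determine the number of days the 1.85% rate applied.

Let d = days at the first rate; then 365 − d days at the second rate.
$1,037,000 × [1.85%·d + 1.5%·(365−d)] / 365 = $18,816.58
Solving gives d = 328, so the new rate took effect on November 25, 2027.

328 days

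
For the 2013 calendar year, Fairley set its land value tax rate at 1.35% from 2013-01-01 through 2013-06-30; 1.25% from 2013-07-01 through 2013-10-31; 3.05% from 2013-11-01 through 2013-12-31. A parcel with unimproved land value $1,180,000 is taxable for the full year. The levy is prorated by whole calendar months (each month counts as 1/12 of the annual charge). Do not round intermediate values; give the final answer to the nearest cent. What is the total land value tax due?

$18,880.00

2013-01-01 to 2013-06-30: 6 months at 1.35% → $1,180,000 × 1.35% × 6/12 = $7,965.0000
2013-07-01 to 2013-10-31: 4 months at 1.25% → $1,180,000 × 1.25% × 4/12 = $4,916.6667
2013-11-01 to 2013-12-31: 2 months at 3.05% → $1,180,000 × 3.05% × 2/12 = $5,998.3333
Total = $18,880.0000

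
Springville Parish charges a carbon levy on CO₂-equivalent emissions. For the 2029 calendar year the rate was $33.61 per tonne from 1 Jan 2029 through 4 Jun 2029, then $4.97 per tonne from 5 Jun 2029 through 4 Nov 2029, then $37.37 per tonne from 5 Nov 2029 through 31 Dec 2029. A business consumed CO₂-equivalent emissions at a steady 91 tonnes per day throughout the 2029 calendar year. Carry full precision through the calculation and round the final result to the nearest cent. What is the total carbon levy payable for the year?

$737104.55

1 Jan – 4 Jun 2029: 155 days × 91 tonnes/day = 14,105 tonnes at $33.61/tonne → $474069.05
5 Jun – 4 Nov 2029: 153 days × 91 tonnes/day = 13,923 tonnes at $4.97/tonne → $69197.31
5 Nov – 31 Dec 2029: 57 days × 91 tonnes/day = 5,187 tonnes at $37.37/tonne → $193838.19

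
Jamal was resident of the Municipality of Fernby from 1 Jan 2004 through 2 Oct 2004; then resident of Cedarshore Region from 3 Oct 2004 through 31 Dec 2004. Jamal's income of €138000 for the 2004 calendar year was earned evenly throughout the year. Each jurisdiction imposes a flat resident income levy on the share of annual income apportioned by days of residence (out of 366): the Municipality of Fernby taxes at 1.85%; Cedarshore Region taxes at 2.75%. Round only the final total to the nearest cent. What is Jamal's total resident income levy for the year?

The Municipality of Fernby, 1 Jan – 2 Oct 2004: 276 days → €138000 × 1.85% × 276/366 = €1925.2131
Cedarshore Region, 3 Oct – 31 Dec 2004: 90 days → €138000 × 2.75% × 90/366 = €933.1967
Total = €2858.4098

€2858.41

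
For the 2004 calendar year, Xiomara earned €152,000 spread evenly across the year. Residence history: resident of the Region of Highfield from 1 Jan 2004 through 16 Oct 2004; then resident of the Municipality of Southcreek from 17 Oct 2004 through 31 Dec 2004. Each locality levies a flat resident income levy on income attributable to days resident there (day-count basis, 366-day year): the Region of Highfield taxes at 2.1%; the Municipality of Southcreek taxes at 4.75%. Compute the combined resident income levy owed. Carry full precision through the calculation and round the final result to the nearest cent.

The Region of Highfield, 1 Jan – 16 Oct 2004: 290 days → €152,000 × 2.1% × 290/366 = €2,529.1803
The Municipality of Southcreek, 17 Oct – 31 Dec 2004: 76 days → €152,000 × 4.75% × 76/366 = €1,499.2350
Total = €4,028.4153

€4,028.42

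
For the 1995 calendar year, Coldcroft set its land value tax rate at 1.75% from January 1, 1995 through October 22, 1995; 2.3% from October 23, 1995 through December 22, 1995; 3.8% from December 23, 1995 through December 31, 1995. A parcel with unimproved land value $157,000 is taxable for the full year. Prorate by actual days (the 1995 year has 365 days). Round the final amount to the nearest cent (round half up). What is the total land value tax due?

$2,971.17

January 1 – October 22, 1995: 295 days at 1.75% → $157,000 × 1.75% × 295/365 = $2,220.5822
October 23 – December 22, 1995: 61 days at 2.3% → $157,000 × 2.3% × 61/365 = $603.4822
December 23 – December 31, 1995: 9 days at 3.8% → $157,000 × 3.8% × 9/365 = $147.1068
Total = $2,971.1712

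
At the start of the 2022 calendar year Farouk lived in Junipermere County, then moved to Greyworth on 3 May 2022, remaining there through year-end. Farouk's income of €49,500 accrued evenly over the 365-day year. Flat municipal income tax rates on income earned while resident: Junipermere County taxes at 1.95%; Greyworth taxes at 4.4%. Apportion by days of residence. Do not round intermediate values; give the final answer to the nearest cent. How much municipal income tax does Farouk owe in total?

€1,772.64

Junipermere County, 1 January – 2 May 2022: 122 days → €49,500 × 1.95% × 122/365 = €322.6315
Greyworth, 3 May – 31 December 2022: 243 days → €49,500 × 4.4% × 243/365 = €1,450.0110
Total = €1,772.6425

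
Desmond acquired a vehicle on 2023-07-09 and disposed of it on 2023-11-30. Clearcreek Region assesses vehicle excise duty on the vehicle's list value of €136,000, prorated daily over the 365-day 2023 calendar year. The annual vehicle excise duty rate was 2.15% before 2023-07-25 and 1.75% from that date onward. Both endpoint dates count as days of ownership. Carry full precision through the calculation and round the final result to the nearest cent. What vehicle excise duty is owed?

€969.33

2023-07-09 to 2023-07-24: 16 days at 2.15% → €136,000 × 2.15% × 16/365 = €128.1753
2023-07-25 to 2023-11-30: 129 days at 1.75% → €136,000 × 1.75% × 129/365 = €841.1507
Total = €969.3260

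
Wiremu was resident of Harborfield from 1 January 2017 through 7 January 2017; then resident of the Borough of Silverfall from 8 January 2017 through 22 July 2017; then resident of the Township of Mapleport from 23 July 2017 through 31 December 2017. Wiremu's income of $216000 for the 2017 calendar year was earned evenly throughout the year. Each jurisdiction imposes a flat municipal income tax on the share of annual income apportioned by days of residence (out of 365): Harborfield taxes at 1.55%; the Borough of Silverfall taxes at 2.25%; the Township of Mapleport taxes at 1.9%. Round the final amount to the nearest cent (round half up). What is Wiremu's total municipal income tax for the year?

$4495.46

Harborfield, 1 January – 7 January 2017: 7 days → $216000 × 1.55% × 7/365 = $64.2082
The Borough of Silverfall, 8 January – 22 July 2017: 196 days → $216000 × 2.25% × 196/365 = $2609.7534
The Township of Mapleport, 23 July – 31 December 2017: 162 days → $216000 × 1.9% × 162/365 = $1821.5014
Total = $4495.4630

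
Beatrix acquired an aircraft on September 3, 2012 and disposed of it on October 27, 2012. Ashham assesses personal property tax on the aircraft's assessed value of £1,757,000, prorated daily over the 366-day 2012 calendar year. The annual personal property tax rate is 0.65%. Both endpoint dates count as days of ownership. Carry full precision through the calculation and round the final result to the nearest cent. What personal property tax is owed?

£1,716.20

Days held (September 3 – October 27, 2012): 55 out of 366
Tax = £1,757,000 × 0.65% × 55/366 = £1,716.1954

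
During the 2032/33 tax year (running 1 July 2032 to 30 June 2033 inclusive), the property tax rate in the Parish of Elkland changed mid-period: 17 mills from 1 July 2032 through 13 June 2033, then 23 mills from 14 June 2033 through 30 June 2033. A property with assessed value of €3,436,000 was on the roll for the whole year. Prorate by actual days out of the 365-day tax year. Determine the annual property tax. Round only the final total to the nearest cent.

1 July 2032 – 13 June 2033: 348 days at 17 mills → €3,436,000 × 1.7% × 348/365 = €55,691.4411
14 June – 30 June 2033: 17 days at 23 mills → €3,436,000 × 2.3% × 17/365 = €3,680.7562
Total = €59,372.1973

€59,372.20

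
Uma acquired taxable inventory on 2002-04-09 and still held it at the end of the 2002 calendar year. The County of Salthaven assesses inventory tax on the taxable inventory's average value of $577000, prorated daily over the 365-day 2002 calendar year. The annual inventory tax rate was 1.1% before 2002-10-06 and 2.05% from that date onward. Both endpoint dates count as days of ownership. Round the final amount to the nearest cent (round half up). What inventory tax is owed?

$5949.42

2002-04-09 to 2002-10-05: 180 days at 1.1% → $577000 × 1.1% × 180/365 = $3130.0274
2002-10-06 to 2002-12-31: 87 days at 2.05% → $577000 × 2.05% × 87/365 = $2819.3959
Total = $5949.4233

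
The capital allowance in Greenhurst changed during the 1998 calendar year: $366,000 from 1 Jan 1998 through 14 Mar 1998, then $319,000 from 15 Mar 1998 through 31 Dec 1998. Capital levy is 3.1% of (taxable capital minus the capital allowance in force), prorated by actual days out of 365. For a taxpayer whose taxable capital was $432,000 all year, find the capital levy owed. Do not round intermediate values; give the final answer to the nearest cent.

$3,211.60

1 Jan – 14 Mar 1998: 73 days, exemption $366,000 → ($432,000 − $366,000) × 3.1% × 73/365 = $409.2000
15 Mar – 31 Dec 1998: 292 days, exemption $319,000 → ($432,000 − $319,000) × 3.1% × 292/365 = $2,802.4000
Total = $3,211.6000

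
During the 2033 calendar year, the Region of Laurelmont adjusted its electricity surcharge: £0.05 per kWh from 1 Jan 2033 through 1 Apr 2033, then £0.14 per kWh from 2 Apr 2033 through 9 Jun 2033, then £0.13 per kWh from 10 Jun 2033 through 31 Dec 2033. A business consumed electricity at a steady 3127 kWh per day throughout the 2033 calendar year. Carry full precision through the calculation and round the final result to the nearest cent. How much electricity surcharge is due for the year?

1 Jan – 1 Apr 2033: 91 days × 3127 kWh/day = 284,557 kWh at £0.05/kWh → £14,227.85
2 Apr – 9 Jun 2033: 69 days × 3127 kWh/day = 215,763 kWh at £0.14/kWh → £30,206.82
10 Jun – 31 Dec 2033: 205 days × 3127 kWh/day = 641,035 kWh at £0.13/kWh → £83,334.55

£127,769.22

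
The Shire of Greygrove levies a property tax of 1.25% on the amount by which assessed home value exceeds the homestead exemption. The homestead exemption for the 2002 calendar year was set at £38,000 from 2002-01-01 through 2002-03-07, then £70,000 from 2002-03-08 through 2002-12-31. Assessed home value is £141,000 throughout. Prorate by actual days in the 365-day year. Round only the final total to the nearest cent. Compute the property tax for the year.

£959.83

2002-01-01 to 2002-03-07: 66 days, exemption £38,000 → (£141,000 − £38,000) × 1.25% × 66/365 = £232.8082
2002-03-08 to 2002-12-31: 299 days, exemption £70,000 → (£141,000 − £70,000) × 1.25% × 299/365 = £727.0205
Total = £959.8288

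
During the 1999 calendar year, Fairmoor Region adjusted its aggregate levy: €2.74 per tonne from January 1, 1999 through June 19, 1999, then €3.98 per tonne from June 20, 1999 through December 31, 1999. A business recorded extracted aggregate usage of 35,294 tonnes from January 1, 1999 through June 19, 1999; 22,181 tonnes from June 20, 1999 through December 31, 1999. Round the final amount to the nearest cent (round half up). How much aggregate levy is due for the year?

€184,985.94

January 1 – June 19, 1999: 35,294 tonnes at €2.74/tonne → €96,705.56
June 20 – December 31, 1999: 22,181 tonnes at €3.98/tonne → €88,280.38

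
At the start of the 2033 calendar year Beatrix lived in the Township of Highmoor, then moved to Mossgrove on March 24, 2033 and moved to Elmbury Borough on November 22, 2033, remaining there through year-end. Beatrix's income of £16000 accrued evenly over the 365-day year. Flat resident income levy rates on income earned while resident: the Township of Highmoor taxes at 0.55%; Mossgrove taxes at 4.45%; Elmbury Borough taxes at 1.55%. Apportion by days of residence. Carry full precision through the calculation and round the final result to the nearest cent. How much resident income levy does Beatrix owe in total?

The Township of Highmoor, January 1 – March 23, 2033: 82 days → £16000 × 0.55% × 82/365 = £19.7699
Mossgrove, March 24 – November 21, 2033: 243 days → £16000 × 4.45% × 243/365 = £474.0164
Elmbury Borough, November 22 – December 31, 2033: 40 days → £16000 × 1.55% × 40/365 = £27.1781
Total = £520.9644

£520.96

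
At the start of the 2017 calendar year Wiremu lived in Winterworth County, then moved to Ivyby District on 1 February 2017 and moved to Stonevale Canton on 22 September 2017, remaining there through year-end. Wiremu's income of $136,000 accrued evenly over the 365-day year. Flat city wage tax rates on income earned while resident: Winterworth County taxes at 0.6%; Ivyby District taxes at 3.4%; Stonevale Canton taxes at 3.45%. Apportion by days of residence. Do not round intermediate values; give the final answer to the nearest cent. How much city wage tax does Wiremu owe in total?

$4,319.40

Winterworth County, 1 January – 31 January 2017: 31 days → $136,000 × 0.6% × 31/365 = $69.3041
Ivyby District, 1 February – 21 September 2017: 233 days → $136,000 × 3.4% × 233/365 = $2,951.7589
Stonevale Canton, 22 September – 31 December 2017: 101 days → $136,000 × 3.45% × 101/365 = $1,298.3342
Total = $4,319.3973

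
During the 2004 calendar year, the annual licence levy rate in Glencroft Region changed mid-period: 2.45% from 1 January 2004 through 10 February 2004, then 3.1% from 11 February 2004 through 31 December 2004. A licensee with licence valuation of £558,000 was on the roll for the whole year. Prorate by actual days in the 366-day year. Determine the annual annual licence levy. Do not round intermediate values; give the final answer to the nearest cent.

1 January – 10 February 2004: 41 days at 2.45% → £558,000 × 2.45% × 41/366 = £1,531.4508
11 February – 31 December 2004: 325 days at 3.1% → £558,000 × 3.1% × 325/366 = £15,360.2459
Total = £16,891.6967

£16,891.70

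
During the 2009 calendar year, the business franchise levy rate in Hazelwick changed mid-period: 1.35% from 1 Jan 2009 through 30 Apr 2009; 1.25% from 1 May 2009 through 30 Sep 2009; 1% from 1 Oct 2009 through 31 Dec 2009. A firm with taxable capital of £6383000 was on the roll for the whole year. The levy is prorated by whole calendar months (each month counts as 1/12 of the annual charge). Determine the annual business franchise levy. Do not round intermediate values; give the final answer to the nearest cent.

1 Jan – 30 Apr 2009: 4 months at 1.35% → £6383000 × 1.35% × 4/12 = £28723.5000
1 May – 30 Sep 2009: 5 months at 1.25% → £6383000 × 1.25% × 5/12 = £33244.7917
1 Oct – 31 Dec 2009: 3 months at 1% → £6383000 × 1% × 3/12 = £15957.5000
Total = £77925.7917

£77925.79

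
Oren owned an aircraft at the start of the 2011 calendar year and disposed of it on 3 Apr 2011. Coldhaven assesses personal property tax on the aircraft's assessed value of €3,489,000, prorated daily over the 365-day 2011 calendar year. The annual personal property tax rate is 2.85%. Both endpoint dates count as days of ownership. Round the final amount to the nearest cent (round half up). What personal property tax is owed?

€25,335.88

Days held (1 Jan – 3 Apr 2011): 93 out of 365
Tax = €3,489,000 × 2.85% × 93/365 = €25,335.8753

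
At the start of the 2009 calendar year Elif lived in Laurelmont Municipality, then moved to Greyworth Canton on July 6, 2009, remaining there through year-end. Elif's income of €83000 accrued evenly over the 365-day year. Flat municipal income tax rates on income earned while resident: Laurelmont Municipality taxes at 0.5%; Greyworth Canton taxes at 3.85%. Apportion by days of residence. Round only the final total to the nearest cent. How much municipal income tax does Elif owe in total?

Laurelmont Municipality, January 1 – July 5, 2009: 186 days → €83000 × 0.5% × 186/365 = €211.4795
Greyworth Canton, July 6 – December 31, 2009: 179 days → €83000 × 3.85% × 179/365 = €1567.1082
Total = €1778.5877

€1778.59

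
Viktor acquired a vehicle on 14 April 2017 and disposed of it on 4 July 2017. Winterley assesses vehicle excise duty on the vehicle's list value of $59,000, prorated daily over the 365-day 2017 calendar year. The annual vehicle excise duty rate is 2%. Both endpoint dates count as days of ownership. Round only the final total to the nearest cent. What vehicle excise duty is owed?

$265.10

Days held (14 April – 4 July 2017): 82 out of 365
Tax = $59,000 × 2% × 82/365 = $265.0959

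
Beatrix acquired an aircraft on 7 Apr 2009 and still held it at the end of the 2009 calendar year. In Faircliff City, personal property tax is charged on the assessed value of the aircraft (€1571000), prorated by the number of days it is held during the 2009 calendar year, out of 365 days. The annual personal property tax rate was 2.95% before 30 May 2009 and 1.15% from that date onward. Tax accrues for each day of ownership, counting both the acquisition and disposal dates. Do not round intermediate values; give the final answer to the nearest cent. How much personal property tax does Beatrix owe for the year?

7 Apr – 29 May 2009: 53 days at 2.95% → €1571000 × 2.95% × 53/365 = €6729.4753
30 May – 31 Dec 2009: 216 days at 1.15% → €1571000 × 1.15% × 216/365 = €10691.4082
Total = €17420.8836

€17420.88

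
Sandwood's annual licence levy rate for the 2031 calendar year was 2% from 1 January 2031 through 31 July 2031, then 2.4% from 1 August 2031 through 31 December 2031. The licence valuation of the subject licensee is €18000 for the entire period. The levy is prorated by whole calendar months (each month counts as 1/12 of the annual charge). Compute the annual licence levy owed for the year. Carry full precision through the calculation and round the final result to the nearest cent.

€390.00

1 January – 31 July 2031: 7 months at 2% → €18000 × 2% × 7/12 = €210.0000
1 August – 31 December 2031: 5 months at 2.4% → €18000 × 2.4% × 5/12 = €180.0000
Total = €390.0000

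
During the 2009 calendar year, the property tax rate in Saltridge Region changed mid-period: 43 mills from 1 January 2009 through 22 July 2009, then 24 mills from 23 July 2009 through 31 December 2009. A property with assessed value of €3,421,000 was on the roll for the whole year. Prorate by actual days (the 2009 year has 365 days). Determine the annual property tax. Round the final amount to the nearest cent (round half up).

1 January – 22 July 2009: 203 days at 43 mills → €3,421,000 × 4.3% × 203/365 = €81,813.4493
23 July – 31 December 2009: 162 days at 24 mills → €3,421,000 × 2.4% × 162/365 = €36,440.6795
Total = €118,254.1288

€118,254.13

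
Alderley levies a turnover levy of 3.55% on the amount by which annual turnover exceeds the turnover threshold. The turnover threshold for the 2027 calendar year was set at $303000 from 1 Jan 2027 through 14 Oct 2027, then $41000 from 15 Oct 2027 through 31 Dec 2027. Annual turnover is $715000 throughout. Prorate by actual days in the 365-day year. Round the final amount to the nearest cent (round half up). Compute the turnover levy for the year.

$16613.61

1 Jan – 14 Oct 2027: 287 days, exemption $303000 → ($715000 − $303000) × 3.55% × 287/365 = $11500.4438
15 Oct – 31 Dec 2027: 78 days, exemption $41000 → ($715000 − $41000) × 3.55% × 78/365 = $5113.1671
Total = $16613.6110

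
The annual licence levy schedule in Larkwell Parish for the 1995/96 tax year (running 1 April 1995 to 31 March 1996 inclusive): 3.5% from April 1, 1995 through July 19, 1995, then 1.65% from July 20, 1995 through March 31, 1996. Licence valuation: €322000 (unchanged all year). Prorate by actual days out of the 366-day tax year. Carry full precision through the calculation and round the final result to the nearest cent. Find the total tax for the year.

€7103.36

April 1 – July 19, 1995: 110 days at 3.5% → €322000 × 3.5% × 110/366 = €3387.1585
July 20, 1995 – March 31, 1996: 256 days at 1.65% → €322000 × 1.65% × 256/366 = €3716.1967
Total = €7103.3552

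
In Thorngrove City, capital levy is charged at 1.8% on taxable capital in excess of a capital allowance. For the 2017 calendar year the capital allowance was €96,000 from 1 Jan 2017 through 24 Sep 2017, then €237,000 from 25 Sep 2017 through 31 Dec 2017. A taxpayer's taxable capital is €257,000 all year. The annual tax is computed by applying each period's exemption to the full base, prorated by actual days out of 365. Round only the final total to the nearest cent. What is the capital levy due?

1 Jan – 24 Sep 2017: 267 days, exemption €96,000 → (€257,000 − €96,000) × 1.8% × 267/365 = €2,119.9068
25 Sep – 31 Dec 2017: 98 days, exemption €237,000 → (€257,000 − €237,000) × 1.8% × 98/365 = €96.6575
Total = €2,216.5644

€2,216.56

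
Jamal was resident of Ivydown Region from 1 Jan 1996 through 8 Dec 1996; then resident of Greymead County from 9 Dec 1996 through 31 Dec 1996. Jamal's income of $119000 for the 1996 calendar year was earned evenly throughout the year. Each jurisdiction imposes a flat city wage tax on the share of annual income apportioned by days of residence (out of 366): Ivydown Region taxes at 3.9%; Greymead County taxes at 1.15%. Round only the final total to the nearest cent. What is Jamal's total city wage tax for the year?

$4435.35

Ivydown Region, 1 Jan – 8 Dec 1996: 343 days → $119000 × 3.9% × 343/366 = $4349.3525
Greymead County, 9 Dec – 31 Dec 1996: 23 days → $119000 × 1.15% × 23/366 = $85.9986
Total = $4435.3511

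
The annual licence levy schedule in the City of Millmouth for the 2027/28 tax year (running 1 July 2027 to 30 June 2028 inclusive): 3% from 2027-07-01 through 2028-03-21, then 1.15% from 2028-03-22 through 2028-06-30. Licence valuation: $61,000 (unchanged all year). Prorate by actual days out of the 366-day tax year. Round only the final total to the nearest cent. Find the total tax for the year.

$1,518.58

2027-07-01 to 2028-03-21: 265 days at 3% → $61,000 × 3% × 265/366 = $1,325.0000
2028-03-22 to 2028-06-30: 101 days at 1.15% → $61,000 × 1.15% × 101/366 = $193.5833
Total = $1,518.5833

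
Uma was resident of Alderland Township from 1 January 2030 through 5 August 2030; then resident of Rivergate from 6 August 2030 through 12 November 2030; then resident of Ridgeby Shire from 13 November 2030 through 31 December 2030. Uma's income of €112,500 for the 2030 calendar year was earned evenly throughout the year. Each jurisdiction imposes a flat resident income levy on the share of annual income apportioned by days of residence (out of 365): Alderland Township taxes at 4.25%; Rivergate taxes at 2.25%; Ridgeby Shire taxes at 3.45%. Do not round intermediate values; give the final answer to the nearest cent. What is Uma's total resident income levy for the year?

Alderland Township, 1 January – 5 August 2030: 217 days → €112,500 × 4.25% × 217/365 = €2,842.5514
Rivergate, 6 August – 12 November 2030: 99 days → €112,500 × 2.25% × 99/365 = €686.5582
Ridgeby Shire, 13 November – 31 December 2030: 49 days → €112,500 × 3.45% × 49/365 = €521.0445
Total = €4,050.1541

€4,050.15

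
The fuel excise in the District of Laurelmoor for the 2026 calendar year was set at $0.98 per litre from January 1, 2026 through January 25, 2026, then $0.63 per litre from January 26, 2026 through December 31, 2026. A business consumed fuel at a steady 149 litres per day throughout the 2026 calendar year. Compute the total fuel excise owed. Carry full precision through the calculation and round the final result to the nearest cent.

January 1 – January 25, 2026: 25 days × 149 litres/day = 3,725 litres at $0.98/litre → $3,650.50
January 26 – December 31, 2026: 340 days × 149 litres/day = 50,660 litres at $0.63/litre → $31,915.80

$35,566.30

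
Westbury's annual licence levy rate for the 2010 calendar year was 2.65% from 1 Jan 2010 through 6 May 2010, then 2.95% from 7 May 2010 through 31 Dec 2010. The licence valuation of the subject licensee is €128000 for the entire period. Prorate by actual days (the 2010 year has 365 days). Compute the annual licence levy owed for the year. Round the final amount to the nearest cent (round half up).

€3643.44

1 Jan – 6 May 2010: 126 days at 2.65% → €128000 × 2.65% × 126/365 = €1170.9370
7 May – 31 Dec 2010: 239 days at 2.95% → €128000 × 2.95% × 239/365 = €2472.5041
Total = €3643.4411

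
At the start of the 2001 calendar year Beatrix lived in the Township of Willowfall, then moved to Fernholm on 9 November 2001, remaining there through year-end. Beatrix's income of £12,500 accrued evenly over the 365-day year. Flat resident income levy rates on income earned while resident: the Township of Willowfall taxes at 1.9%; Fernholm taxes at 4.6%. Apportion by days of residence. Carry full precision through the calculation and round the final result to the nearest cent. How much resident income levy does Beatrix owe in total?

£286.51

The Township of Willowfall, 1 January – 8 November 2001: 312 days → £12,500 × 1.9% × 312/365 = £203.0137
Fernholm, 9 November – 31 December 2001: 53 days → £12,500 × 4.6% × 53/365 = £83.4932
Total = £286.5068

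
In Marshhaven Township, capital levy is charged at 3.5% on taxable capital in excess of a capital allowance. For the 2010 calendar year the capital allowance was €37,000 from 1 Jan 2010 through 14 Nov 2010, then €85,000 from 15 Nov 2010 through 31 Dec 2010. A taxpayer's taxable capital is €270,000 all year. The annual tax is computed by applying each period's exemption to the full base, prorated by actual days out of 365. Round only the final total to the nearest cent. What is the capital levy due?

1 Jan – 14 Nov 2010: 318 days, exemption €37,000 → (€270,000 − €37,000) × 3.5% × 318/365 = €7,104.9041
15 Nov – 31 Dec 2010: 47 days, exemption €85,000 → (€270,000 − €85,000) × 3.5% × 47/365 = €833.7671
Total = €7,938.6712

€7,938.67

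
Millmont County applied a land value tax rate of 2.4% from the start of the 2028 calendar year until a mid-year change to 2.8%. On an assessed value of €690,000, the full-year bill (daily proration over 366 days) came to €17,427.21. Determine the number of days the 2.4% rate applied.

251 days

Let d = days at the first rate; then 366 − d days at the second rate.
€690,000 × [2.4%·d + 2.8%·(366−d)] / 366 = €17,427.21
Solving gives d = 251, so the new rate took effect on 8 Sep 2028.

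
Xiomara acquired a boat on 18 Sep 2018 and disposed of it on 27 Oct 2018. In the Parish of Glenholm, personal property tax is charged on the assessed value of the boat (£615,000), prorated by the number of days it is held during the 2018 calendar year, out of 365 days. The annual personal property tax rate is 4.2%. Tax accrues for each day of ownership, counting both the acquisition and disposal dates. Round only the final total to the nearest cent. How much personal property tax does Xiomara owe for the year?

£2,830.68

Days held (18 Sep – 27 Oct 2018): 40 out of 365
Tax = £615,000 × 4.2% × 40/365 = £2,830.6849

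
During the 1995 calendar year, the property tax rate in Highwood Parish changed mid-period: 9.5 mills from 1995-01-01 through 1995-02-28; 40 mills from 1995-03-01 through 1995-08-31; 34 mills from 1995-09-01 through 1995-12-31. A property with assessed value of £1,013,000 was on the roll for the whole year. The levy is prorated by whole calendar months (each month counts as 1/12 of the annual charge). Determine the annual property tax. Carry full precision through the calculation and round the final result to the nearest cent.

£33,344.58

1995-01-01 to 1995-02-28: 2 months at 9.5 mills → £1,013,000 × 0.95% × 2/12 = £1,603.9167
1995-03-01 to 1995-08-31: 6 months at 40 mills → £1,013,000 × 4% × 6/12 = £20,260.0000
1995-09-01 to 1995-12-31: 4 months at 34 mills → £1,013,000 × 3.4% × 4/12 = £11,480.6667
Total = £33,344.5833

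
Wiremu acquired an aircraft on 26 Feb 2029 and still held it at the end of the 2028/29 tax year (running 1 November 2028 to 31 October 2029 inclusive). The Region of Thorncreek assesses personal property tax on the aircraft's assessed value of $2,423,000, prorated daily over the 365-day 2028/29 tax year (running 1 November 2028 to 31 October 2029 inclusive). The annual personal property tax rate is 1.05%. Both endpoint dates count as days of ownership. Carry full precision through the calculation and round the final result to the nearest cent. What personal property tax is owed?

Days held (26 Feb – 31 Oct 2029): 248 out of 365
Tax = $2,423,000 × 1.05% × 248/365 = $17,286.2795

$17,286.28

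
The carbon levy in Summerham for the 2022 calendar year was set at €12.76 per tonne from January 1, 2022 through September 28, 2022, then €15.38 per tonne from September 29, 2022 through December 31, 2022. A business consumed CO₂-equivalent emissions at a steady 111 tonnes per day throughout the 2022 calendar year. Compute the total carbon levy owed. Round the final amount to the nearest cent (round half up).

€544,308.48

January 1 – September 28, 2022: 271 days × 111 tonnes/day = 30,081 tonnes at €12.76/tonne → €383,833.56
September 29 – December 31, 2022: 94 days × 111 tonnes/day = 10,434 tonnes at €15.38/tonne → €160,474.92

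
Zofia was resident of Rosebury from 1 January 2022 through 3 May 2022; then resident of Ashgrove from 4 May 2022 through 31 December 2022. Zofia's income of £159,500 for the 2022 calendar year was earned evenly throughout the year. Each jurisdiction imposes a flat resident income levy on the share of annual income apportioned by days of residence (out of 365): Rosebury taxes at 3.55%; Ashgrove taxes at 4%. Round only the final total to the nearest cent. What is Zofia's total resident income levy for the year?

Rosebury, 1 January – 3 May 2022: 123 days → £159,500 × 3.55% × 123/365 = £1,908.1007
Ashgrove, 4 May – 31 December 2022: 242 days → £159,500 × 4% × 242/365 = £4,230.0274
Total = £6,138.1281

£6,138.13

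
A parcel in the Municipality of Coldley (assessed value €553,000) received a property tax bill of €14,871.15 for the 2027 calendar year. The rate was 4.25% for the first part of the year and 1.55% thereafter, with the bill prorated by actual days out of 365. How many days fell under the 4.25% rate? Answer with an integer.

154 days

Let d = days at the first rate; then 365 − d days at the second rate.
€553,000 × [4.25%·d + 1.55%·(365−d)] / 365 = €14,871.15
Solving gives d = 154, so the new rate took effect on 4 June 2027.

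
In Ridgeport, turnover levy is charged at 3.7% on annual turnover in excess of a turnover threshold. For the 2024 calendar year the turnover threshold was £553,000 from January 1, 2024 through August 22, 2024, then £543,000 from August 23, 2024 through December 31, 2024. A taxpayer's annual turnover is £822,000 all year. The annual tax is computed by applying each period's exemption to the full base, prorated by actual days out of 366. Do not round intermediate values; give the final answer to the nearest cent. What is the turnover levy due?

£10,085.43

January 1 – August 22, 2024: 235 days, exemption £553,000 → (£822,000 − £553,000) × 3.7% × 235/366 = £6,390.5874
August 23 – December 31, 2024: 131 days, exemption £543,000 → (£822,000 − £543,000) × 3.7% × 131/366 = £3,694.8443
Total = £10,085.4317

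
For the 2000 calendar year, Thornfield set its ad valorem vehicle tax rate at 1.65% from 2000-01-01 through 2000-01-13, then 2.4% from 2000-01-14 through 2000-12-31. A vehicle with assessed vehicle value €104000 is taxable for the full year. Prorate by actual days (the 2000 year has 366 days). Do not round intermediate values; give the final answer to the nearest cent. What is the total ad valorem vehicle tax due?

2000-01-01 to 2000-01-13: 13 days at 1.65% → €104000 × 1.65% × 13/366 = €60.9508
2000-01-14 to 2000-12-31: 353 days at 2.4% → €104000 × 2.4% × 353/366 = €2407.3443
Total = €2468.2951

€2468.30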